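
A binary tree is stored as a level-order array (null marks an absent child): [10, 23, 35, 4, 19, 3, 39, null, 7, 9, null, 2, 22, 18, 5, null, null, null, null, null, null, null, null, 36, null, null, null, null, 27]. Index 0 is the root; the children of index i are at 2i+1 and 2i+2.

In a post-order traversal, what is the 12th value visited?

Post-order visits the left subtree, then the right subtree, then the node.
At 10: go left to 23.
  At 23: go left to 4.
    At 4: no left child.
    At 4: go right to 7.
      7 is a leaf — visit 7.
    Visit 4.
  At 23: go right to 19.
    At 19: go left to 9.
      9 is a leaf — visit 9.
    At 19: no right child.
    Visit 19.
  Visit 23.
At 10: go right to 35.
  At 35: go left to 3.
    At 3: go left to 2.
      At 2: go left to 36.
        36 is a leaf — visit 36.
      At 2: no right child.
      Visit 2.
    At 3: go right to 22.
      22 is a leaf — visit 22.
    Visit 3.
  At 35: go right to 39.
    At 39: go left to 18.
      At 18: no left child.
      At 18: go right to 27.
        27 is a leaf — visit 27.
      Visit 18.
    At 39: go right to 5.
      5 is a leaf — visit 5.
    Visit 39.
  Visit 35.
Visit 10.
Full post-order sequence: 7, 4, 9, 19, 23, 36, 2, 22, 3, 27, 18, 5, 39, 35, 10.

5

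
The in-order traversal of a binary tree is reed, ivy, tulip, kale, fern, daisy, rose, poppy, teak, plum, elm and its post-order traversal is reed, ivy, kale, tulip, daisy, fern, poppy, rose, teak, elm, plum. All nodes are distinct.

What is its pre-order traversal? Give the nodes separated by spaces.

plum teak rose fern tulip ivy reed kale daisy poppy elm

The last element of post-order is the root; it splits in-order into left and right subtrees.
Root plum: left subtree has 9 nodes {reed, ivy, tulip, kale, fern, daisy, rose, poppy, teak}, right has 1 {elm}.
  Root teak: left subtree has 8 nodes {reed, ivy, tulip, kale, fern, daisy, rose, poppy}, right has 0 { }.
    Root rose: left subtree has 6 nodes {reed, ivy, tulip, kale, fern, daisy}, right has 1 {poppy}.
      Root fern: left subtree has 4 nodes {reed, ivy, tulip, kale}, right has 1 {daisy}.
        Root tulip: left subtree has 2 nodes {reed, ivy}, right has 1 {kale}.
          Root ivy: left subtree has 1 node {reed}, right has 0 { }.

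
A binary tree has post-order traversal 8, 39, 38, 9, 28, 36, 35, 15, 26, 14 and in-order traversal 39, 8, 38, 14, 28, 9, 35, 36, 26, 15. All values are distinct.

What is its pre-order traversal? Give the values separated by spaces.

14 38 39 8 26 35 28 9 36 15

The last element of post-order is the root; it splits in-order into left and right subtrees.
Root 14: left subtree has 3 nodes {39, 8, 38}, right has 6 {28, 9, 35, 36, 26, 15}.
  Root 38: left subtree has 2 nodes {39, 8}, right has 0 { }.
    Root 39: left subtree has 0 nodes { }, right has 1 {8}.
  Root 26: left subtree has 4 nodes {28, 9, 35, 36}, right has 1 {15}.
    Root 35: left subtree has 2 nodes {28, 9}, right has 1 {36}.
      Root 28: left subtree has 0 nodes { }, right has 1 {9}.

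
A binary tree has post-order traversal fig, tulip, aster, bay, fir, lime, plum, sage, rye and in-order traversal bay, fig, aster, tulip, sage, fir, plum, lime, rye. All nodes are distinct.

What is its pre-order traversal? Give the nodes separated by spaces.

The last element of post-order is the root; it splits in-order into left and right subtrees.
Root rye: left subtree has 8 nodes {bay, fig, aster, tulip, sage, fir, plum, lime}, right has 0 { }.
  Root sage: left subtree has 4 nodes {bay, fig, aster, tulip}, right has 3 {fir, plum, lime}.
    Root bay: left subtree has 0 nodes { }, right has 3 {fig, aster, tulip}.
      Root aster: left subtree has 1 node {fig}, right has 1 {tulip}.
    Root plum: left subtree has 1 node {fir}, right has 1 {lime}.

rye sage bay aster fig tulip plum fir lime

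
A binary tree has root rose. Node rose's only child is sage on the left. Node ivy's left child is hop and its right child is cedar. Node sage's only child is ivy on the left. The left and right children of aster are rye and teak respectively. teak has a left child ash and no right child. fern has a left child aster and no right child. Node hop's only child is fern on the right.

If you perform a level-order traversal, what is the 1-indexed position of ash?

Level-order visits nodes level by level from the root, left to right within each level.
Level 0: rose
Level 1: sage
Level 2: ivy
Level 3: hop, cedar
Level 4: fern
Level 5: aster
Level 6: rye, teak
Level 7: ash
Full level-order sequence: rose, sage, ivy, hop, cedar, fern, aster, rye, teak, ash.

10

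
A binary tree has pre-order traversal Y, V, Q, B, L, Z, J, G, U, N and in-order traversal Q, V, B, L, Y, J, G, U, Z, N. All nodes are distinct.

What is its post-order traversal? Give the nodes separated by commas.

The first element of pre-order is the root; it splits in-order into left and right subtrees.
Root Y: left subtree has 4 nodes {Q, V, B, L}, right has 5 {J, G, U, Z, N}.
  Root V: left subtree has 1 node {Q}, right has 2 {B, L}.
    Root B: left subtree has 0 nodes { }, right has 1 {L}.
  Root Z: left subtree has 3 nodes {J, G, U}, right has 1 {N}.
    Root J: left subtree has 0 nodes { }, right has 2 {G, U}.
      Root G: left subtree has 0 nodes { }, right has 1 {U}.

Q, L, B, V, U, G, J, N, Z, Y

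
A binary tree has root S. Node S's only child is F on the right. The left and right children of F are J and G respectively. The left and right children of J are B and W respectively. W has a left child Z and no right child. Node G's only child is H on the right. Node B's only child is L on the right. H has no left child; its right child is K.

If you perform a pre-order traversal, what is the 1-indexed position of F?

Pre-order visits the node, then its left subtree, then its right subtree.
Visit S.
At S: no left child.
At S: go right to F.
  Visit F.
  At F: go left to J.
    Visit J.
    At J: go left to B.
      Visit B.
      At B: no left child.
      At B: go right to L.
        L is a leaf — visit L.
    At J: go right to W.
      Visit W.
      At W: go left to Z.
        Z is a leaf — visit Z.
      At W: no right child.
  At F: go right to G.
    Visit G.
    At G: no left child.
    At G: go right to H.
      Visit H.
      At H: no left child.
      At H: go right to K.
        K is a leaf — visit K.
Full pre-order sequence: S, F, J, B, L, W, Z, G, H, K.

2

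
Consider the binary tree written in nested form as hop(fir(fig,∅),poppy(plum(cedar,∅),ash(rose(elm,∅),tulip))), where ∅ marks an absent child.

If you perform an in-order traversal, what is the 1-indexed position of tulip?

In-order visits the left subtree, then the node, then the right subtree.
At hop: go left to fir.
  At fir: go left to fig.
    fig is a leaf — visit fig.
  Visit fir.
  At fir: no right child.
Visit hop.
At hop: go right to poppy.
  At poppy: go left to plum.
    At plum: go left to cedar.
      cedar is a leaf — visit cedar.
    Visit plum.
    At plum: no right child.
  Visit poppy.
  At poppy: go right to ash.
    At ash: go left to rose.
      At rose: go left to elm.
        elm is a leaf — visit elm.
      Visit rose.
      At rose: no right child.
    Visit ash.
    At ash: go right to tulip.
      tulip is a leaf — visit tulip.
Full in-order sequence: fig, fir, hop, cedar, plum, poppy, elm, rose, ash, tulip.

10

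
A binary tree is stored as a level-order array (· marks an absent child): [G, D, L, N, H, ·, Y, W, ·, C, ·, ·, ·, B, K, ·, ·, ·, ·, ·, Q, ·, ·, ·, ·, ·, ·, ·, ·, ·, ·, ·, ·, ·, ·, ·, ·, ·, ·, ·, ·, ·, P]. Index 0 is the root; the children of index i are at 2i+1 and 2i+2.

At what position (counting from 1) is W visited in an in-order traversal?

In-order visits the left subtree, then the node, then the right subtree.
At G: go left to D.
  At D: go left to N.
    At N: go left to W.
      W is a leaf — visit W.
    Visit N.
    At N: no right child.
  Visit D.
  At D: go right to H.
    At H: go left to C.
      At C: no left child.
      Visit C.
      At C: go right to Q.
        At Q: no left child.
        Visit Q.
        At Q: go right to P.
          P is a leaf — visit P.
    Visit H.
    At H: no right child.
Visit G.
At G: go right to L.
  At L: no left child.
  Visit L.
  At L: go right to Y.
    At Y: go left to B.
      B is a leaf — visit B.
    Visit Y.
    At Y: go right to K.
      K is a leaf — visit K.
Full in-order sequence: W, N, D, C, Q, P, H, G, L, B, Y, K.

1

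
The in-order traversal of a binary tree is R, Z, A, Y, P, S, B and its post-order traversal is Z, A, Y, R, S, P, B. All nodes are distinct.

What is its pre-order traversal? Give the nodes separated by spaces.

B P R Y A Z S

The last element of post-order is the root; it splits in-order into left and right subtrees.
Root B: left subtree has 6 nodes {R, Z, A, Y, P, S}, right has 0 { }.
  Root P: left subtree has 4 nodes {R, Z, A, Y}, right has 1 {S}.
    Root R: left subtree has 0 nodes { }, right has 3 {Z, A, Y}.
      Root Y: left subtree has 2 nodes {Z, A}, right has 0 { }.
        Root A: left subtree has 1 node {Z}, right has 0 { }.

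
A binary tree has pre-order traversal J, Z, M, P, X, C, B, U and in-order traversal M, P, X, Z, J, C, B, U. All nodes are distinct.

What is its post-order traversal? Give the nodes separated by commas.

X, P, M, Z, U, B, C, J

The first element of pre-order is the root; it splits in-order into left and right subtrees.
Root J: left subtree has 4 nodes {M, P, X, Z}, right has 3 {C, B, U}.
  Root Z: left subtree has 3 nodes {M, P, X}, right has 0 { }.
    Root M: left subtree has 0 nodes { }, right has 2 {P, X}.
      Root P: left subtree has 0 nodes { }, right has 1 {X}.
  Root C: left subtree has 0 nodes { }, right has 2 {B, U}.
    Root B: left subtree has 0 nodes { }, right has 1 {U}.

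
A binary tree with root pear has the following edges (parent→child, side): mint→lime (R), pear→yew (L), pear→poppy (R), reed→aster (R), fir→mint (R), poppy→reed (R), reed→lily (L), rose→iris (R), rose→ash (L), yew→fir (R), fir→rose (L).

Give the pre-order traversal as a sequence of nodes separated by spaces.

pear yew fir rose ash iris mint lime poppy reed lily aster

Pre-order visits the node, then its left subtree, then its right subtree.
Visit pear.
At pear: go left to yew.
  Visit yew.
  At yew: no left child.
  At yew: go right to fir.
    Visit fir.
    At fir: go left to rose.
      Visit rose.
      At rose: go left to ash.
        ash is a leaf — visit ash.
      At rose: go right to iris.
        iris is a leaf — visit iris.
    At fir: go right to mint.
      Visit mint.
      At mint: no left child.
      At mint: go right to lime.
        lime is a leaf — visit lime.
At pear: go right to poppy.
  Visit poppy.
  At poppy: no left child.
  At poppy: go right to reed.
    Visit reed.
    At reed: go left to lily.
      lily is a leaf — visit lily.
    At reed: go right to aster.
      aster is a leaf — visit aster.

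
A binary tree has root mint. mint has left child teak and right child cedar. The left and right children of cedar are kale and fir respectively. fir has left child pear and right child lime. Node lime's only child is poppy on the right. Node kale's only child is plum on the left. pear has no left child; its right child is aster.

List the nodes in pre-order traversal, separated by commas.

mint, teak, cedar, kale, plum, fir, pear, aster, lime, poppy

Pre-order visits the node, then its left subtree, then its right subtree.
Visit mint.
At mint: go left to teak.
  teak is a leaf — visit teak.
At mint: go right to cedar.
  Visit cedar.
  At cedar: go left to kale.
    Visit kale.
    At kale: go left to plum.
      plum is a leaf — visit plum.
    At kale: no right child.
  At cedar: go right to fir.
    Visit fir.
    At fir: go left to pear.
      Visit pear.
      At pear: no left child.
      At pear: go right to aster.
        aster is a leaf — visit aster.
    At fir: go right to lime.
      Visit lime.
      At lime: no left child.
      At lime: go right to poppy.
        poppy is a leaf — visit poppy.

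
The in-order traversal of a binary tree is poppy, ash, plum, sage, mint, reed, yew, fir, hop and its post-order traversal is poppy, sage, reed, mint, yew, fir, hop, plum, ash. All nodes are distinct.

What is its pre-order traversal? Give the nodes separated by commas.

The last element of post-order is the root; it splits in-order into left and right subtrees.
Root ash: left subtree has 1 node {poppy}, right has 7 {plum, sage, mint, reed, yew, fir, hop}.
  Root plum: left subtree has 0 nodes { }, right has 6 {sage, mint, reed, yew, fir, hop}.
    Root hop: left subtree has 5 nodes {sage, mint, reed, yew, fir}, right has 0 { }.
      Root fir: left subtree has 4 nodes {sage, mint, reed, yew}, right has 0 { }.
        Root yew: left subtree has 3 nodes {sage, mint, reed}, right has 0 { }.
          Root mint: left subtree has 1 node {sage}, right has 1 {reed}.

ash, poppy, plum, hop, fir, yew, mint, sage, reed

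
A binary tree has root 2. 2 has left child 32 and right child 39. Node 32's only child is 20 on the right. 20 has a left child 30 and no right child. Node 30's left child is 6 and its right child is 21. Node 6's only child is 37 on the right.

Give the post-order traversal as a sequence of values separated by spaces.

37 6 21 30 20 32 39 2

Post-order visits the left subtree, then the right subtree, then the node.
At 2: go left to 32.
  At 32: no left child.
  At 32: go right to 20.
    At 20: go left to 30.
      At 30: go left to 6.
        At 6: no left child.
        At 6: go right to 37.
          37 is a leaf — visit 37.
        Visit 6.
      At 30: go right to 21.
        21 is a leaf — visit 21.
      Visit 30.
    At 20: no right child.
    Visit 20.
  Visit 32.
At 2: go right to 39.
  39 is a leaf — visit 39.
Visit 2.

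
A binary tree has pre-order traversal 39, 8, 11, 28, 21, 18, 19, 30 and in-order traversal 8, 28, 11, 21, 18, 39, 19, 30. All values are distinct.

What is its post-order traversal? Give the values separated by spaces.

28 18 21 11 8 30 19 39

The first element of pre-order is the root; it splits in-order into left and right subtrees.
Root 39: left subtree has 5 nodes {8, 28, 11, 21, 18}, right has 2 {19, 30}.
  Root 8: left subtree has 0 nodes { }, right has 4 {28, 11, 21, 18}.
    Root 11: left subtree has 1 node {28}, right has 2 {21, 18}.
      Root 21: left subtree has 0 nodes { }, right has 1 {18}.
  Root 19: left subtree has 0 nodes { }, right has 1 {30}.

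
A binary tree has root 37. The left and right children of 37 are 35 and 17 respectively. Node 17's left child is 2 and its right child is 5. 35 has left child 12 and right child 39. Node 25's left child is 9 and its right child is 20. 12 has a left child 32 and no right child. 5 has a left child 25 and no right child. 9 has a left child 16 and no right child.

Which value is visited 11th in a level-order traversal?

20

Level-order visits nodes level by level from the root, left to right within each level.
Level 0: 37
Level 1: 35, 17
Level 2: 12, 39, 2, 5
Level 3: 32, 25
Level 4: 9, 20
Level 5: 16
Full level-order sequence: 37, 35, 17, 12, 39, 2, 5, 32, 25, 9, 20, 16.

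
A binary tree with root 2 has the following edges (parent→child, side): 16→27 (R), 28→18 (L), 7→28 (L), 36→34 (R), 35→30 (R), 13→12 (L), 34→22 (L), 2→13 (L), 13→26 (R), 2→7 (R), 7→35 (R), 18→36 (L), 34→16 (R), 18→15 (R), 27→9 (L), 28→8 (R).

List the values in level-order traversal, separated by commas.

2, 13, 7, 12, 26, 28, 35, 18, 8, 30, 36, 15, 34, 22, 16, 27, 9

Level-order visits nodes level by level from the root, left to right within each level.
Level 0: 2
Level 1: 13, 7
Level 2: 12, 26, 28, 35
Level 3: 18, 8, 30
Level 4: 36, 15
Level 5: 34
Level 6: 22, 16
Level 7: 27
Level 8: 9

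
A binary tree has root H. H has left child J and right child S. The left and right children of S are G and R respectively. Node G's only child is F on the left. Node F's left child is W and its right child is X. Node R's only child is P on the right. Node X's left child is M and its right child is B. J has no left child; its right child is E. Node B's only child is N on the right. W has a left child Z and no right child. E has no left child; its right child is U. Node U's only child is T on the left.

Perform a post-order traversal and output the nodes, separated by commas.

T, U, E, J, Z, W, M, N, B, X, F, G, P, R, S, H

Post-order visits the left subtree, then the right subtree, then the node.
At H: go left to J.
  At J: no left child.
  At J: go right to E.
    At E: no left child.
    At E: go right to U.
      At U: go left to T.
        T is a leaf — visit T.
      At U: no right child.
      Visit U.
    Visit E.
  Visit J.
At H: go right to S.
  At S: go left to G.
    At G: go left to F.
      At F: go left to W.
        At W: go left to Z.
          Z is a leaf — visit Z.
        At W: no right child.
        Visit W.
      At F: go right to X.
        At X: go left to M.
          M is a leaf — visit M.
        At X: go right to B.
          At B: no left child.
          At B: go right to N.
            N is a leaf — visit N.
          Visit B.
        Visit X.
      Visit F.
    At G: no right child.
    Visit G.
  At S: go right to R.
    At R: no left child.
    At R: go right to P.
      P is a leaf — visit P.
    Visit R.
  Visit S.
Visit H.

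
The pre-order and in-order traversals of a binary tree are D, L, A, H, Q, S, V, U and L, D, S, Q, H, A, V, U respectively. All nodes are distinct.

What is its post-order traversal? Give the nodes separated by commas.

The first element of pre-order is the root; it splits in-order into left and right subtrees.
Root D: left subtree has 1 node {L}, right has 6 {S, Q, H, A, V, U}.
  Root A: left subtree has 3 nodes {S, Q, H}, right has 2 {V, U}.
    Root H: left subtree has 2 nodes {S, Q}, right has 0 { }.
      Root Q: left subtree has 1 node {S}, right has 0 { }.
    Root V: left subtree has 0 nodes { }, right has 1 {U}.

L, S, Q, H, U, V, A, D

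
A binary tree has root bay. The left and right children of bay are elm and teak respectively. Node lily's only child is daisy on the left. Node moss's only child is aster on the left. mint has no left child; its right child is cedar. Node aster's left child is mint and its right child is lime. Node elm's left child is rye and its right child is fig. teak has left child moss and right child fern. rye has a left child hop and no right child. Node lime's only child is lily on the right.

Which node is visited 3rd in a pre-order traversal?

Pre-order visits the node, then its left subtree, then its right subtree.
Visit bay.
At bay: go left to elm.
  Visit elm.
  At elm: go left to rye.
    Visit rye.
    At rye: go left to hop.
      hop is a leaf — visit hop.
    At rye: no right child.
  At elm: go right to fig.
    fig is a leaf — visit fig.
At bay: go right to teak.
  Visit teak.
  At teak: go left to moss.
    Visit moss.
    At moss: go left to aster.
      Visit aster.
      At aster: go left to mint.
        Visit mint.
        At mint: no left child.
        At mint: go right to cedar.
          cedar is a leaf — visit cedar.
      At aster: go right to lime.
        Visit lime.
        At lime: no left child.
        At lime: go right to lily.
          Visit lily.
          At lily: go left to daisy.
            daisy is a leaf — visit daisy.
          At lily: no right child.
    At moss: no right child.
  At teak: go right to fern.
    fern is a leaf — visit fern.
Full pre-order sequence: bay, elm, rye, hop, fig, teak, moss, aster, mint, cedar, lime, lily, daisy, fern.

rye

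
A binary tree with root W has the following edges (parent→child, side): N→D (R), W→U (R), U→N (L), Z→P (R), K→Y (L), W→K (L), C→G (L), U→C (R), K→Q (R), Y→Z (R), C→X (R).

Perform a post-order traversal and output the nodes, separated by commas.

P, Z, Y, Q, K, D, N, G, X, C, U, W

Post-order visits the left subtree, then the right subtree, then the node.
At W: go left to K.
  At K: go left to Y.
    At Y: no left child.
    At Y: go right to Z.
      At Z: no left child.
      At Z: go right to P.
        P is a leaf — visit P.
      Visit Z.
    Visit Y.
  At K: go right to Q.
    Q is a leaf — visit Q.
  Visit K.
At W: go right to U.
  At U: go left to N.
    At N: no left child.
    At N: go right to D.
      D is a leaf — visit D.
    Visit N.
  At U: go right to C.
    At C: go left to G.
      G is a leaf — visit G.
    At C: go right to X.
      X is a leaf — visit X.
    Visit C.
  Visit U.
Visit W.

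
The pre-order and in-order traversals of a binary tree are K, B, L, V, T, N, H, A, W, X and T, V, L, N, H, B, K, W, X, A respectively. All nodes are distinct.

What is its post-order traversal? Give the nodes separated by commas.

The first element of pre-order is the root; it splits in-order into left and right subtrees.
Root K: left subtree has 6 nodes {T, V, L, N, H, B}, right has 3 {W, X, A}.
  Root B: left subtree has 5 nodes {T, V, L, N, H}, right has 0 { }.
    Root L: left subtree has 2 nodes {T, V}, right has 2 {N, H}.
      Root V: left subtree has 1 node {T}, right has 0 { }.
      Root N: left subtree has 0 nodes { }, right has 1 {H}.
  Root A: left subtree has 2 nodes {W, X}, right has 0 { }.
    Root W: left subtree has 0 nodes { }, right has 1 {X}.

T, V, H, N, L, B, X, W, A, K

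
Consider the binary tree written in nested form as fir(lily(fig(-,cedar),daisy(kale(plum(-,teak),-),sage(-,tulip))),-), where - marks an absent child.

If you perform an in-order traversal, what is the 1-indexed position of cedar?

2

In-order visits the left subtree, then the node, then the right subtree.
At fir: go left to lily.
  At lily: go left to fig.
    At fig: no left child.
    Visit fig.
    At fig: go right to cedar.
      cedar is a leaf — visit cedar.
  Visit lily.
  At lily: go right to daisy.
    At daisy: go left to kale.
      At kale: go left to plum.
        At plum: no left child.
        Visit plum.
        At plum: go right to teak.
          teak is a leaf — visit teak.
      Visit kale.
      At kale: no right child.
    Visit daisy.
    At daisy: go right to sage.
      At sage: no left child.
      Visit sage.
      At sage: go right to tulip.
        tulip is a leaf — visit tulip.
Visit fir.
At fir: no right child.
Full in-order sequence: fig, cedar, lily, plum, teak, kale, daisy, sage, tulip, fir.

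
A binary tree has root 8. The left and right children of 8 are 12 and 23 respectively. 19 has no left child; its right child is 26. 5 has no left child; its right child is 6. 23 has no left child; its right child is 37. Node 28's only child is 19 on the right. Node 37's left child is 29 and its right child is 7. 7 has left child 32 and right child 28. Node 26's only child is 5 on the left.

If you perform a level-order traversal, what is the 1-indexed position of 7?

Level-order visits nodes level by level from the root, left to right within each level.
Level 0: 8
Level 1: 12, 23
Level 2: 37
Level 3: 29, 7
Level 4: 32, 28
Level 5: 19
Level 6: 26
Level 7: 5
Level 8: 6
Full level-order sequence: 8, 12, 23, 37, 29, 7, 32, 28, 19, 26, 5, 6.

6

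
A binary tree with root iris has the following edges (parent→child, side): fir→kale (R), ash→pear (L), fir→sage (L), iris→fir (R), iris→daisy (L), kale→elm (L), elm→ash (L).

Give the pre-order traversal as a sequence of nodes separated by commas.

iris, daisy, fir, sage, kale, elm, ash, pear

Pre-order visits the node, then its left subtree, then its right subtree.
Visit iris.
At iris: go left to daisy.
  daisy is a leaf — visit daisy.
At iris: go right to fir.
  Visit fir.
  At fir: go left to sage.
    sage is a leaf — visit sage.
  At fir: go right to kale.
    Visit kale.
    At kale: go left to elm.
      Visit elm.
      At elm: go left to ash.
        Visit ash.
        At ash: go left to pear.
          pear is a leaf — visit pear.
        At ash: no right child.
      At elm: no right child.
    At kale: no right child.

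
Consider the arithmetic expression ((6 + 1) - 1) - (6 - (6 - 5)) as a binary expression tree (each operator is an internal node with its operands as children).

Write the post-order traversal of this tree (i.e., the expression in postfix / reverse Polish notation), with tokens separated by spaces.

6 1 + 1 - 6 6 5 - - -

Post-order on an expression tree gives postfix notation: for each operator, emit left operand, right operand, then the operator.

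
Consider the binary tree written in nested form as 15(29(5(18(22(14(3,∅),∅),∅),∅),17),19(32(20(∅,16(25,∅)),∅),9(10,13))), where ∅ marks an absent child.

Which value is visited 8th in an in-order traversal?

In-order visits the left subtree, then the node, then the right subtree.
At 15: go left to 29.
  At 29: go left to 5.
    At 5: go left to 18.
      At 18: go left to 22.
        At 22: go left to 14.
          At 14: go left to 3.
            3 is a leaf — visit 3.
          Visit 14.
          At 14: no right child.
        Visit 22.
        At 22: no right child.
      Visit 18.
      At 18: no right child.
    Visit 5.
    At 5: no right child.
  Visit 29.
  At 29: go right to 17.
    17 is a leaf — visit 17.
Visit 15.
At 15: go right to 19.
  At 19: go left to 32.
    At 32: go left to 20.
      At 20: no left child.
      Visit 20.
      At 20: go right to 16.
        At 16: go left to 25.
          25 is a leaf — visit 25.
        Visit 16.
        At 16: no right child.
    Visit 32.
    At 32: no right child.
  Visit 19.
  At 19: go right to 9.
    At 9: go left to 10.
      10 is a leaf — visit 10.
    Visit 9.
    At 9: go right to 13.
      13 is a leaf — visit 13.
Full in-order sequence: 3, 14, 22, 18, 5, 29, 17, 15, 20, 25, 16, 32, 19, 10, 9, 13.

15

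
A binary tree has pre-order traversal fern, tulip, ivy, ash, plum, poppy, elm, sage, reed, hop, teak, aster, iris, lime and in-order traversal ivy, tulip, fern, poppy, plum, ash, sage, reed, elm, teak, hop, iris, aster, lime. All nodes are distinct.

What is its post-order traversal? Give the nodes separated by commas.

The first element of pre-order is the root; it splits in-order into left and right subtrees.
Root fern: left subtree has 2 nodes {ivy, tulip}, right has 11 {poppy, plum, ash, sage, reed, elm, teak, hop, iris, aster, lime}.
  Root tulip: left subtree has 1 node {ivy}, right has 0 { }.
  Root ash: left subtree has 2 nodes {poppy, plum}, right has 8 {sage, reed, elm, teak, hop, iris, aster, lime}.
    Root plum: left subtree has 1 node {poppy}, right has 0 { }.
    Root elm: left subtree has 2 nodes {sage, reed}, right has 5 {teak, hop, iris, aster, lime}.
      Root sage: left subtree has 0 nodes { }, right has 1 {reed}.
      Root hop: left subtree has 1 node {teak}, right has 3 {iris, aster, lime}.
        Root aster: left subtree has 1 node {iris}, right has 1 {lime}.

ivy, tulip, poppy, plum, reed, sage, teak, iris, lime, aster, hop, elm, ash, fern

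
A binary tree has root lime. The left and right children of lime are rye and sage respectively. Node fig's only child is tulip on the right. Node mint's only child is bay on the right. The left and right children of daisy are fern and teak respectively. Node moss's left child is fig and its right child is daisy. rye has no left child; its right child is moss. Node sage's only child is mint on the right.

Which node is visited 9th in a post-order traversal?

Post-order visits the left subtree, then the right subtree, then the node.
At lime: go left to rye.
  At rye: no left child.
  At rye: go right to moss.
    At moss: go left to fig.
      At fig: no left child.
      At fig: go right to tulip.
        tulip is a leaf — visit tulip.
      Visit fig.
    At moss: go right to daisy.
      At daisy: go left to fern.
        fern is a leaf — visit fern.
      At daisy: go right to teak.
        teak is a leaf — visit teak.
      Visit daisy.
    Visit moss.
  Visit rye.
At lime: go right to sage.
  At sage: no left child.
  At sage: go right to mint.
    At mint: no left child.
    At mint: go right to bay.
      bay is a leaf — visit bay.
    Visit mint.
  Visit sage.
Visit lime.
Full post-order sequence: tulip, fig, fern, teak, daisy, moss, rye, bay, mint, sage, lime.

mint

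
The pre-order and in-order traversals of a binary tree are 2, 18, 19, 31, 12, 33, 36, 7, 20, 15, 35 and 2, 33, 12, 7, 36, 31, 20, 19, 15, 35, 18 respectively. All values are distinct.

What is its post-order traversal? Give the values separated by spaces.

33 7 36 12 20 31 35 15 19 18 2

The first element of pre-order is the root; it splits in-order into left and right subtrees.
Root 2: left subtree has 0 nodes { }, right has 10 {33, 12, 7, 36, 31, 20, 19, 15, 35, 18}.
  Root 18: left subtree has 9 nodes {33, 12, 7, 36, 31, 20, 19, 15, 35}, right has 0 { }.
    Root 19: left subtree has 6 nodes {33, 12, 7, 36, 31, 20}, right has 2 {15, 35}.
      Root 31: left subtree has 4 nodes {33, 12, 7, 36}, right has 1 {20}.
        Root 12: left subtree has 1 node {33}, right has 2 {7, 36}.
          Root 36: left subtree has 1 node {7}, right has 0 { }.
      Root 15: left subtree has 0 nodes { }, right has 1 {35}.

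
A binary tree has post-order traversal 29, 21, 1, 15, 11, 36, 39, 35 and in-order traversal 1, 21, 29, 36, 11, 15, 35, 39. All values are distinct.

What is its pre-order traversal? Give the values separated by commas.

35, 36, 1, 21, 29, 11, 15, 39

The last element of post-order is the root; it splits in-order into left and right subtrees.
Root 35: left subtree has 6 nodes {1, 21, 29, 36, 11, 15}, right has 1 {39}.
  Root 36: left subtree has 3 nodes {1, 21, 29}, right has 2 {11, 15}.
    Root 1: left subtree has 0 nodes { }, right has 2 {21, 29}.
      Root 21: left subtree has 0 nodes { }, right has 1 {29}.
    Root 11: left subtree has 0 nodes { }, right has 1 {15}.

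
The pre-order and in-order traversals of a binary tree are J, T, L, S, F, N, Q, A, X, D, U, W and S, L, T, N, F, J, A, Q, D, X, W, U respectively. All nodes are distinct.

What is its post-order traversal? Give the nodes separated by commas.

The first element of pre-order is the root; it splits in-order into left and right subtrees.
Root J: left subtree has 5 nodes {S, L, T, N, F}, right has 6 {A, Q, D, X, W, U}.
  Root T: left subtree has 2 nodes {S, L}, right has 2 {N, F}.
    Root L: left subtree has 1 node {S}, right has 0 { }.
    Root F: left subtree has 1 node {N}, right has 0 { }.
  Root Q: left subtree has 1 node {A}, right has 4 {D, X, W, U}.
    Root X: left subtree has 1 node {D}, right has 2 {W, U}.
      Root U: left subtree has 1 node {W}, right has 0 { }.

S, L, N, F, T, A, D, W, U, X, Q, J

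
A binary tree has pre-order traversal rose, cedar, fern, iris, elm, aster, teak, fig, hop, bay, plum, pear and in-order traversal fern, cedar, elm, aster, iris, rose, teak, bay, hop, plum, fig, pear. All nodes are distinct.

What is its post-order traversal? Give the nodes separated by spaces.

The first element of pre-order is the root; it splits in-order into left and right subtrees.
Root rose: left subtree has 5 nodes {fern, cedar, elm, aster, iris}, right has 6 {teak, bay, hop, plum, fig, pear}.
  Root cedar: left subtree has 1 node {fern}, right has 3 {elm, aster, iris}.
    Root iris: left subtree has 2 nodes {elm, aster}, right has 0 { }.
      Root elm: left subtree has 0 nodes { }, right has 1 {aster}.
  Root teak: left subtree has 0 nodes { }, right has 5 {bay, hop, plum, fig, pear}.
    Root fig: left subtree has 3 nodes {bay, hop, plum}, right has 1 {pear}.
      Root hop: left subtree has 1 node {bay}, right has 1 {plum}.

fern aster elm iris cedar bay plum hop pear fig teak rose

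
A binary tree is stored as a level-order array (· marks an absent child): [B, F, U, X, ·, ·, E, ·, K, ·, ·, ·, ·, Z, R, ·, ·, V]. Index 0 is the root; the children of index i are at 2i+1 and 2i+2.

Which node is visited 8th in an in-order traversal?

E

In-order visits the left subtree, then the node, then the right subtree.
At B: go left to F.
  At F: go left to X.
    At X: no left child.
    Visit X.
    At X: go right to K.
      At K: go left to V.
        V is a leaf — visit V.
      Visit K.
      At K: no right child.
  Visit F.
  At F: no right child.
Visit B.
At B: go right to U.
  At U: no left child.
  Visit U.
  At U: go right to E.
    At E: go left to Z.
      Z is a leaf — visit Z.
    Visit E.
    At E: go right to R.
      R is a leaf — visit R.
Full in-order sequence: X, V, K, F, B, U, Z, E, R.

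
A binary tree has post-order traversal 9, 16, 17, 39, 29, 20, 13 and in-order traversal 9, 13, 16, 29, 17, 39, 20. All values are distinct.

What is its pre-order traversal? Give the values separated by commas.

13, 9, 20, 29, 16, 39, 17

The last element of post-order is the root; it splits in-order into left and right subtrees.
Root 13: left subtree has 1 node {9}, right has 5 {16, 29, 17, 39, 20}.
  Root 20: left subtree has 4 nodes {16, 29, 17, 39}, right has 0 { }.
    Root 29: left subtree has 1 node {16}, right has 2 {17, 39}.
      Root 39: left subtree has 1 node {17}, right has 0 { }.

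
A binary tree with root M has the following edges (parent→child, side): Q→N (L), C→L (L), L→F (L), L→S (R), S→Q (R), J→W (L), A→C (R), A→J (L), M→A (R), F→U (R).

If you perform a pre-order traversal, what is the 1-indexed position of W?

4

Pre-order visits the node, then its left subtree, then its right subtree.
Visit M.
At M: no left child.
At M: go right to A.
  Visit A.
  At A: go left to J.
    Visit J.
    At J: go left to W.
      W is a leaf — visit W.
    At J: no right child.
  At A: go right to C.
    Visit C.
    At C: go left to L.
      Visit L.
      At L: go left to F.
        Visit F.
        At F: no left child.
        At F: go right to U.
          U is a leaf — visit U.
      At L: go right to S.
        Visit S.
        At S: no left child.
        At S: go right to Q.
          Visit Q.
          At Q: go left to N.
            N is a leaf — visit N.
          At Q: no right child.
    At C: no right child.
Full pre-order sequence: M, A, J, W, C, L, F, U, S, Q, N.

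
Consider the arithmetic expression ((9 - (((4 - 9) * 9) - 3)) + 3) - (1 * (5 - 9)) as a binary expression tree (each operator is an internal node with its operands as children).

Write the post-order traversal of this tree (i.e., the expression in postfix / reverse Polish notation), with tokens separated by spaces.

9 4 9 - 9 * 3 - - 3 + 1 5 9 - * -

Post-order on an expression tree gives postfix notation: for each operator, emit left operand, right operand, then the operator.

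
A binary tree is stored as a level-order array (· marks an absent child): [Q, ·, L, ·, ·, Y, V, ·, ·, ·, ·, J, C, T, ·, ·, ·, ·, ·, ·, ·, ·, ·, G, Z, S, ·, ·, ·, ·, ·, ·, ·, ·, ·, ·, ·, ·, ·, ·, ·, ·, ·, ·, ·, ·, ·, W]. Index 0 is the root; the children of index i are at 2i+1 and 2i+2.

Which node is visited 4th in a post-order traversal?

Post-order visits the left subtree, then the right subtree, then the node.
At Q: no left child.
At Q: go right to L.
  At L: go left to Y.
    At Y: go left to J.
      At J: go left to G.
        At G: go left to W.
          W is a leaf — visit W.
        At G: no right child.
        Visit G.
      At J: go right to Z.
        Z is a leaf — visit Z.
      Visit J.
    At Y: go right to C.
      At C: go left to S.
        S is a leaf — visit S.
      At C: no right child.
      Visit C.
    Visit Y.
  At L: go right to V.
    At V: go left to T.
      T is a leaf — visit T.
    At V: no right child.
    Visit V.
  Visit L.
Visit Q.
Full post-order sequence: W, G, Z, J, S, C, Y, T, V, L, Q.

J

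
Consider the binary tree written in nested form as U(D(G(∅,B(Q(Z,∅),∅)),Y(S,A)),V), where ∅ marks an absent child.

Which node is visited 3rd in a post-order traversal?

B

Post-order visits the left subtree, then the right subtree, then the node.
At U: go left to D.
  At D: go left to G.
    At G: no left child.
    At G: go right to B.
      At B: go left to Q.
        At Q: go left to Z.
          Z is a leaf — visit Z.
        At Q: no right child.
        Visit Q.
      At B: no right child.
      Visit B.
    Visit G.
  At D: go right to Y.
    At Y: go left to S.
      S is a leaf — visit S.
    At Y: go right to A.
      A is a leaf — visit A.
    Visit Y.
  Visit D.
At U: go right to V.
  V is a leaf — visit V.
Visit U.
Full post-order sequence: Z, Q, B, G, S, A, Y, D, V, U.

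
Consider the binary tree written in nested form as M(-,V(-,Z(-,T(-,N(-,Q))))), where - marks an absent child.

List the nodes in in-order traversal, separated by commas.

In-order visits the left subtree, then the node, then the right subtree.
At M: no left child.
Visit M.
At M: go right to V.
  At V: no left child.
  Visit V.
  At V: go right to Z.
    At Z: no left child.
    Visit Z.
    At Z: go right to T.
      At T: no left child.
      Visit T.
      At T: go right to N.
        At N: no left child.
        Visit N.
        At N: go right to Q.
          Q is a leaf — visit Q.

M, V, Z, T, N, Q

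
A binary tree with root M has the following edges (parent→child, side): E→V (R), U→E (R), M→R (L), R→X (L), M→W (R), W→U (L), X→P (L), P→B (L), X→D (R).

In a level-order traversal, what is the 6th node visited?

Level-order visits nodes level by level from the root, left to right within each level.
Level 0: M
Level 1: R, W
Level 2: X, U
Level 3: P, D, E
Level 4: B, V
Full level-order sequence: M, R, W, X, U, P, D, E, B, V.

P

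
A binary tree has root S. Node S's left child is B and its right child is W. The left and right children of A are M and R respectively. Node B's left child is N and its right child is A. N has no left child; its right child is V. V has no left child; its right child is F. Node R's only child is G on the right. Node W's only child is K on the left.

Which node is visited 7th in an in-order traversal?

R

In-order visits the left subtree, then the node, then the right subtree.
At S: go left to B.
  At B: go left to N.
    At N: no left child.
    Visit N.
    At N: go right to V.
      At V: no left child.
      Visit V.
      At V: go right to F.
        F is a leaf — visit F.
  Visit B.
  At B: go right to A.
    At A: go left to M.
      M is a leaf — visit M.
    Visit A.
    At A: go right to R.
      At R: no left child.
      Visit R.
      At R: go right to G.
        G is a leaf — visit G.
Visit S.
At S: go right to W.
  At W: go left to K.
    K is a leaf — visit K.
  Visit W.
  At W: no right child.
Full in-order sequence: N, V, F, B, M, A, R, G, S, K, W.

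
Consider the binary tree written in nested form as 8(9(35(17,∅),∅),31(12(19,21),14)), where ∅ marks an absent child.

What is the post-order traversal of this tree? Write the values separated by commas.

Post-order visits the left subtree, then the right subtree, then the node.
At 8: go left to 9.
  At 9: go left to 35.
    At 35: go left to 17.
      17 is a leaf — visit 17.
    At 35: no right child.
    Visit 35.
  At 9: no right child.
  Visit 9.
At 8: go right to 31.
  At 31: go left to 12.
    At 12: go left to 19.
      19 is a leaf — visit 19.
    At 12: go right to 21.
      21 is a leaf — visit 21.
    Visit 12.
  At 31: go right to 14.
    14 is a leaf — visit 14.
  Visit 31.
Visit 8.

17, 35, 9, 19, 21, 12, 14, 31, 8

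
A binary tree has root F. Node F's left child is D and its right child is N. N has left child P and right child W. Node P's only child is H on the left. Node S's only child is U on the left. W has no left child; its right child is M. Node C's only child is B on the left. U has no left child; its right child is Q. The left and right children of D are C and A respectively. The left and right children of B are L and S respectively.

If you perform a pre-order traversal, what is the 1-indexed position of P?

Pre-order visits the node, then its left subtree, then its right subtree.
Visit F.
At F: go left to D.
  Visit D.
  At D: go left to C.
    Visit C.
    At C: go left to B.
      Visit B.
      At B: go left to L.
        L is a leaf — visit L.
      At B: go right to S.
        Visit S.
        At S: go left to U.
          Visit U.
          At U: no left child.
          At U: go right to Q.
            Q is a leaf — visit Q.
        At S: no right child.
    At C: no right child.
  At D: go right to A.
    A is a leaf — visit A.
At F: go right to N.
  Visit N.
  At N: go left to P.
    Visit P.
    At P: go left to H.
      H is a leaf — visit H.
    At P: no right child.
  At N: go right to W.
    Visit W.
    At W: no left child.
    At W: go right to M.
      M is a leaf — visit M.
Full pre-order sequence: F, D, C, B, L, S, U, Q, A, N, P, H, W, M.

11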